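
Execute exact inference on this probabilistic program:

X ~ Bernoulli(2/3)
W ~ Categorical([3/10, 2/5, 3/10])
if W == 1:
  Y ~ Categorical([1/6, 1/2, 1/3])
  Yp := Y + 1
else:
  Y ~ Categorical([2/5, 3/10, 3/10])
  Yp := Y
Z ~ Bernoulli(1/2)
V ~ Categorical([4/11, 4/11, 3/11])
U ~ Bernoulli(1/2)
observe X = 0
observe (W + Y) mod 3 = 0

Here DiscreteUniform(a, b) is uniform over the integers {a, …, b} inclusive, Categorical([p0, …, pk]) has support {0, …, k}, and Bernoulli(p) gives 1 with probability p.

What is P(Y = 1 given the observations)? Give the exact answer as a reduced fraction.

P(Y = 1 | obs) = 27/103

Enumerate traces; 36 have nonzero weight after conditioning:
  (X=0, W=0, Y=0, Z=0, V=0, U=0) weight 1/275
  (X=0, W=0, Y=0, Z=0, V=0, U=1) weight 1/275
  (X=0, W=0, Y=0, Z=0, V=1, U=0) weight 1/275
  (X=0, W=0, Y=0, Z=0, V=1, U=1) weight 1/275
  (X=0, W=0, Y=0, Z=0, V=2, U=0) weight 3/1100
  (X=0, W=0, Y=0, Z=0, V=2, U=1) weight 3/1100
  (X=0, W=0, Y=0, Z=1, V=0, U=0) weight 1/275
  (X=0, W=0, Y=0, Z=1, V=0, U=1) weight 1/275
  (X=0, W=1, Y=2, Z=0, V=0, U=0) weight 2/495
  (X=0, W=2, Y=1, Z=0, V=0, U=0) weight 3/1100
  … 26 more
Group by Y:
  weight(Y=0) = 1/25
  weight(Y=1) = 3/100
  weight(Y=2) = 2/45
Total weight = 1/25 + 3/100 + 2/45 = 103/900
P(Y=0 | obs) = 1/25 / 103/900 = 36/103
P(Y=1 | obs) = 3/100 / 103/900 = 27/103
P(Y=2 | obs) = 2/45 / 103/900 = 40/103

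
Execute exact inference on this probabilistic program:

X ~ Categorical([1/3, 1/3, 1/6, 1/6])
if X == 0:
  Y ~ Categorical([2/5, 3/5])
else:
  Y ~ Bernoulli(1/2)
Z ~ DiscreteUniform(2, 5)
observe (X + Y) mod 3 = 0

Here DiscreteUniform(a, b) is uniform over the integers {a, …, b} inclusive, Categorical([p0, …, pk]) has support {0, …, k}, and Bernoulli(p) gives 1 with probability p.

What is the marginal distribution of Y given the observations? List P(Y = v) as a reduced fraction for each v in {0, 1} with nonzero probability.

P(Y=0) = 13/18, P(Y=1) = 5/18

Enumerate traces; 12 have nonzero weight after conditioning:
  (X=0, Y=0, Z=2) weight 1/30
  (X=0, Y=0, Z=3) weight 1/30
  (X=0, Y=0, Z=4) weight 1/30
  (X=0, Y=0, Z=5) weight 1/30
  (X=2, Y=1, Z=2) weight 1/48
  (X=2, Y=1, Z=3) weight 1/48
  (X=2, Y=1, Z=4) weight 1/48
  (X=2, Y=1, Z=5) weight 1/48
  … 4 more
Group by Y:
  weight(Y=0) = 13/60
  weight(Y=1) = 1/12
Total weight = 13/60 + 1/12 = 3/10
P(Y=0 | obs) = 13/60 / 3/10 = 13/18
P(Y=1 | obs) = 1/12 / 3/10 = 5/18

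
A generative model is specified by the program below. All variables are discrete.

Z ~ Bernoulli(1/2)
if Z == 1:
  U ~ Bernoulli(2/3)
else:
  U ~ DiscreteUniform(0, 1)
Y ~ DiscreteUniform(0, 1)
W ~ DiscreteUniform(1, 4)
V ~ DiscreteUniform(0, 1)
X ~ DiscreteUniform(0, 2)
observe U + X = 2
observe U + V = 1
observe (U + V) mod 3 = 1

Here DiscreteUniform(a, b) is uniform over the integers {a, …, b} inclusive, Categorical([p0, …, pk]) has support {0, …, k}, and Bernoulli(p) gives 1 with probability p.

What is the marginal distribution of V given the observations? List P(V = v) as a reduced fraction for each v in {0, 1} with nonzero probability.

Enumerate traces; 32 have nonzero weight after conditioning:
  (Z=0, U=0, Y=0, W=1, V=1, X=2) weight 1/192
  (Z=0, U=0, Y=0, W=2, V=1, X=2) weight 1/192
  (Z=0, U=0, Y=0, W=3, V=1, X=2) weight 1/192
  (Z=0, U=0, Y=0, W=4, V=1, X=2) weight 1/192
  (Z=0, U=0, Y=1, W=1, V=1, X=2) weight 1/192
  (Z=0, U=0, Y=1, W=2, V=1, X=2) weight 1/192
  (Z=0, U=0, Y=1, W=3, V=1, X=2) weight 1/192
  (Z=0, U=0, Y=1, W=4, V=1, X=2) weight 1/192
  (Z=0, U=1, Y=0, W=1, V=0, X=1) weight 1/192
  … 23 more
Group by V:
  weight(V=0) = 7/72
  weight(V=1) = 5/72
Total weight = 7/72 + 5/72 = 1/6
P(V=0 | obs) = 7/72 / 1/6 = 7/12
P(V=1 | obs) = 5/72 / 1/6 = 5/12

P(V=0) = 7/12, P(V=1) = 5/12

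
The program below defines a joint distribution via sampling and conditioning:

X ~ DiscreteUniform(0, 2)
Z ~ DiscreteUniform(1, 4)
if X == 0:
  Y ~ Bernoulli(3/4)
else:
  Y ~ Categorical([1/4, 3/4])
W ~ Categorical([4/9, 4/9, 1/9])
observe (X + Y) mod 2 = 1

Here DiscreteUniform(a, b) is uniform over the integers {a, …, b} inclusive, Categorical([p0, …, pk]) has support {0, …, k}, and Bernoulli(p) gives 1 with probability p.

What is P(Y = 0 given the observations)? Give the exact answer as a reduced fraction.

P(Y = 0 | obs) = 1/7

Enumerate traces; 36 have nonzero weight after conditioning:
  (X=0, Z=1, Y=1, W=0) weight 1/36
  (X=0, Z=1, Y=1, W=1) weight 1/36
  (X=0, Z=1, Y=1, W=2) weight 1/144
  (X=0, Z=2, Y=1, W=0) weight 1/36
  (X=0, Z=2, Y=1, W=1) weight 1/36
  (X=0, Z=2, Y=1, W=2) weight 1/144
  (X=0, Z=3, Y=1, W=0) weight 1/36
  (X=0, Z=3, Y=1, W=1) weight 1/36
  (X=1, Z=1, Y=0, W=0) weight 1/108
  … 27 more
Group by Y:
  weight(Y=0) = 1/12
  weight(Y=1) = 1/2
Total weight = 1/12 + 1/2 = 7/12
P(Y=0 | obs) = 1/12 / 7/12 = 1/7
P(Y=1 | obs) = 1/2 / 7/12 = 6/7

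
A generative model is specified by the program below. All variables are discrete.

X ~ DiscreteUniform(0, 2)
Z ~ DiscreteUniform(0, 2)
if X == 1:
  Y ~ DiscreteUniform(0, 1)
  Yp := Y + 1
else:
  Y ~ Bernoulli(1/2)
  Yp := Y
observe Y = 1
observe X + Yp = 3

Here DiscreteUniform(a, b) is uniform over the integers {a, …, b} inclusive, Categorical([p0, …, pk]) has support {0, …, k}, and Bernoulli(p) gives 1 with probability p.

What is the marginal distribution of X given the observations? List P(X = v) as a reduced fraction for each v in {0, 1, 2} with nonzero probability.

P(X=1) = 1/2, P(X=2) = 1/2

Enumerate traces; 6 have nonzero weight after conditioning:
  (X=1, Z=0, Y=1) weight 1/18
  (X=1, Z=1, Y=1) weight 1/18
  (X=1, Z=2, Y=1) weight 1/18
  (X=2, Z=0, Y=1) weight 1/18
  (X=2, Z=1, Y=1) weight 1/18
  (X=2, Z=2, Y=1) weight 1/18
Group by X:
  weight(X=1) = 1/6
  weight(X=2) = 1/6
Total weight = 1/6 + 1/6 = 1/3
P(X=1 | obs) = 1/6 / 1/3 = 1/2
P(X=2 | obs) = 1/6 / 1/3 = 1/2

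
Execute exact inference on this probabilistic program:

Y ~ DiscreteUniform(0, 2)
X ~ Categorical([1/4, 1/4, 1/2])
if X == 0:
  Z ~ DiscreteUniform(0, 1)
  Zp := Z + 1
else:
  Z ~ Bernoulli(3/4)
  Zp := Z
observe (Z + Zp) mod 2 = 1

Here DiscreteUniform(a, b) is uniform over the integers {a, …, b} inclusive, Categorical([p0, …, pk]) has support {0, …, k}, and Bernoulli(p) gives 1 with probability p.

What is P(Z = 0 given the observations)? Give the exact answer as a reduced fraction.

P(Z = 0 | obs) = 1/2

Enumerate traces; 6 have nonzero weight after conditioning:
  (Y=0, X=0, Z=0) weight 1/24
  (Y=0, X=0, Z=1) weight 1/24
  (Y=1, X=0, Z=0) weight 1/24
  (Y=1, X=0, Z=1) weight 1/24
  (Y=2, X=0, Z=0) weight 1/24
  (Y=2, X=0, Z=1) weight 1/24
Group by Z:
  weight(Z=0) = 1/8
  weight(Z=1) = 1/8
Total weight = 1/8 + 1/8 = 1/4
P(Z=0 | obs) = 1/8 / 1/4 = 1/2
P(Z=1 | obs) = 1/8 / 1/4 = 1/2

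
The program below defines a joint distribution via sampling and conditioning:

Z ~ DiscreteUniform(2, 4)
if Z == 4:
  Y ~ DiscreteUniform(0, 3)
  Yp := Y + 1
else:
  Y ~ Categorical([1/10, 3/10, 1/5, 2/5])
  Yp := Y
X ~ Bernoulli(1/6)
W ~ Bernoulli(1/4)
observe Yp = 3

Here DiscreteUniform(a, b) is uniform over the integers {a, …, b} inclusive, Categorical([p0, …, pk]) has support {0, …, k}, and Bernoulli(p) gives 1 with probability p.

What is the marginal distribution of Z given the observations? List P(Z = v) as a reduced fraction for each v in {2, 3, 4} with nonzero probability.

Enumerate traces; 12 have nonzero weight after conditioning:
  (Z=2, Y=3, X=0, W=0) weight 1/12
  (Z=2, Y=3, X=0, W=1) weight 1/36
  (Z=2, Y=3, X=1, W=0) weight 1/60
  (Z=2, Y=3, X=1, W=1) weight 1/180
  (Z=3, Y=3, X=0, W=0) weight 1/12
  (Z=3, Y=3, X=0, W=1) weight 1/36
  (Z=3, Y=3, X=1, W=0) weight 1/60
  (Z=3, Y=3, X=1, W=1) weight 1/180
  (Z=4, Y=2, X=0, W=0) weight 5/96
  … 3 more
Group by Z:
  weight(Z=2) = 2/15
  weight(Z=3) = 2/15
  weight(Z=4) = 1/12
Total weight = 2/15 + 2/15 + 1/12 = 7/20
P(Z=2 | obs) = 2/15 / 7/20 = 8/21
P(Z=3 | obs) = 2/15 / 7/20 = 8/21
P(Z=4 | obs) = 1/12 / 7/20 = 5/21

P(Z=2) = 8/21, P(Z=3) = 8/21, P(Z=4) = 5/21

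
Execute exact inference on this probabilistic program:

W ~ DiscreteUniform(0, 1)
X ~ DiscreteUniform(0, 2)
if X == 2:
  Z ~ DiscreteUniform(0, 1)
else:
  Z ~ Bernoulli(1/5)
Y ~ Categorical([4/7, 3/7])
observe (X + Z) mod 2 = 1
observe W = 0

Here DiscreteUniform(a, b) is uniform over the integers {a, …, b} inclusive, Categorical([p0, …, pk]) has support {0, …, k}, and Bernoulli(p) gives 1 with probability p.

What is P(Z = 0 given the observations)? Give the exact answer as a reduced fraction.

Enumerate traces; 6 have nonzero weight after conditioning:
  (W=0, X=0, Z=1, Y=0) weight 2/105
  (W=0, X=0, Z=1, Y=1) weight 1/70
  (W=0, X=1, Z=0, Y=0) weight 8/105
  (W=0, X=1, Z=0, Y=1) weight 2/35
  (W=0, X=2, Z=1, Y=0) weight 1/21
  (W=0, X=2, Z=1, Y=1) weight 1/28
Group by Z:
  weight(Z=0) = 2/15
  weight(Z=1) = 7/60
Total weight = 2/15 + 7/60 = 1/4
P(Z=0 | obs) = 2/15 / 1/4 = 8/15
P(Z=1 | obs) = 7/60 / 1/4 = 7/15

P(Z = 0 | obs) = 8/15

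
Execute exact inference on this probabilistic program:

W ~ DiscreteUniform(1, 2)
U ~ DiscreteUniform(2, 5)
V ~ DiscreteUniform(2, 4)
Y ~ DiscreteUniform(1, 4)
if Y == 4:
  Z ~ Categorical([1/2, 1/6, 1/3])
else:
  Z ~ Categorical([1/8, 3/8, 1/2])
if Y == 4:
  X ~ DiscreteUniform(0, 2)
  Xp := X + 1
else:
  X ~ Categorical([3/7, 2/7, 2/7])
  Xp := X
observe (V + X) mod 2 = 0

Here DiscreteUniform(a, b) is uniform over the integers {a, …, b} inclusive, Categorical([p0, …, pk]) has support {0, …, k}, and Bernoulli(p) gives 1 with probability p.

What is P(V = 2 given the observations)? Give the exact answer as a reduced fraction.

P(V = 2 | obs) = 59/143

Enumerate traces; 480 have nonzero weight after conditioning:
  (W=1, U=2, V=2, Y=1, Z=0, X=0) weight 1/1792
  (W=1, U=2, V=2, Y=1, Z=0, X=2) weight 1/2688
  (W=1, U=2, V=2, Y=1, Z=1, X=0) weight 3/1792
  (W=1, U=2, V=2, Y=1, Z=1, X=2) weight 1/896
  (W=1, U=2, V=2, Y=1, Z=2, X=0) weight 1/448
  (W=1, U=2, V=2, Y=1, Z=2, X=2) weight 1/672
  (W=1, U=2, V=2, Y=2, Z=0, X=0) weight 1/1792
  (W=1, U=2, V=2, Y=2, Z=0, X=2) weight 1/2688
  (W=1, U=2, V=3, Y=1, Z=0, X=1) weight 1/2688
  (W=1, U=2, V=4, Y=1, Z=0, X=0) weight 1/1792
  … 470 more
Group by V:
  weight(V=2) = 59/252
  weight(V=3) = 25/252
  weight(V=4) = 59/252
Total weight = 59/252 + 25/252 + 59/252 = 143/252
P(V=2 | obs) = 59/252 / 143/252 = 59/143
P(V=3 | obs) = 25/252 / 143/252 = 25/143
P(V=4 | obs) = 59/252 / 143/252 = 59/143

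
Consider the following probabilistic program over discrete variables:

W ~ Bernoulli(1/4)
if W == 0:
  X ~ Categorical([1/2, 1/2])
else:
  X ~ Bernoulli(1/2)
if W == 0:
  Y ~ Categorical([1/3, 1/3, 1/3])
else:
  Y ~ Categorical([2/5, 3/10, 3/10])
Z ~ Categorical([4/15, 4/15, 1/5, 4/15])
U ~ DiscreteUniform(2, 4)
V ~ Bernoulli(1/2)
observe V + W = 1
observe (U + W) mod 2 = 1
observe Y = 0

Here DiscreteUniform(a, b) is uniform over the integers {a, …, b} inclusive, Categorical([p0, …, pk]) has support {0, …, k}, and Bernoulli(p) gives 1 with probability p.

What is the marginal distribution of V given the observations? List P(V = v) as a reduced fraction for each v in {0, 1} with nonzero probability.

Enumerate traces; 24 have nonzero weight after conditioning:
  (W=0, X=0, Y=0, Z=0, U=3, V=1) weight 1/180
  (W=0, X=0, Y=0, Z=1, U=3, V=1) weight 1/180
  (W=0, X=0, Y=0, Z=2, U=3, V=1) weight 1/240
  (W=0, X=0, Y=0, Z=3, U=3, V=1) weight 1/180
  (W=0, X=1, Y=0, Z=0, U=3, V=1) weight 1/180
  (W=0, X=1, Y=0, Z=1, U=3, V=1) weight 1/180
  (W=0, X=1, Y=0, Z=2, U=3, V=1) weight 1/240
  (W=0, X=1, Y=0, Z=3, U=3, V=1) weight 1/180
  (W=1, X=0, Y=0, Z=0, U=2, V=0) weight 1/450
  … 15 more
Group by V:
  weight(V=0) = 1/30
  weight(V=1) = 1/24
Total weight = 1/30 + 1/24 = 3/40
P(V=0 | obs) = 1/30 / 3/40 = 4/9
P(V=1 | obs) = 1/24 / 3/40 = 5/9

P(V=0) = 4/9, P(V=1) = 5/9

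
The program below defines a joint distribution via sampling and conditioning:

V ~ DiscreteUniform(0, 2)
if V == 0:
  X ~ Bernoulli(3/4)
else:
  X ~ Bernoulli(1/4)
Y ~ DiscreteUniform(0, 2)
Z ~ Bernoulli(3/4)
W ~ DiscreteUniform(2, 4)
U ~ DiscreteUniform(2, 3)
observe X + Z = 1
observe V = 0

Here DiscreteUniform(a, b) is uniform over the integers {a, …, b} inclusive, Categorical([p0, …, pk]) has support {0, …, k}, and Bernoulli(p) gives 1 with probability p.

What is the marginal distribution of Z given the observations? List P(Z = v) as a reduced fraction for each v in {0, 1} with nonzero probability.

Enumerate traces; 36 have nonzero weight after conditioning:
  (V=0, X=0, Y=0, Z=1, W=2, U=2) weight 1/288
  (V=0, X=0, Y=0, Z=1, W=2, U=3) weight 1/288
  (V=0, X=0, Y=0, Z=1, W=3, U=2) weight 1/288
  (V=0, X=0, Y=0, Z=1, W=3, U=3) weight 1/288
  (V=0, X=0, Y=0, Z=1, W=4, U=2) weight 1/288
  (V=0, X=0, Y=0, Z=1, W=4, U=3) weight 1/288
  (V=0, X=0, Y=1, Z=1, W=2, U=2) weight 1/288
  (V=0, X=0, Y=1, Z=1, W=2, U=3) weight 1/288
  (V=0, X=1, Y=0, Z=0, W=2, U=2) weight 1/288
  … 27 more
Group by Z:
  weight(Z=0) = 1/16
  weight(Z=1) = 1/16
Total weight = 1/16 + 1/16 = 1/8
P(Z=0 | obs) = 1/16 / 1/8 = 1/2
P(Z=1 | obs) = 1/16 / 1/8 = 1/2

P(Z=0) = 1/2, P(Z=1) = 1/2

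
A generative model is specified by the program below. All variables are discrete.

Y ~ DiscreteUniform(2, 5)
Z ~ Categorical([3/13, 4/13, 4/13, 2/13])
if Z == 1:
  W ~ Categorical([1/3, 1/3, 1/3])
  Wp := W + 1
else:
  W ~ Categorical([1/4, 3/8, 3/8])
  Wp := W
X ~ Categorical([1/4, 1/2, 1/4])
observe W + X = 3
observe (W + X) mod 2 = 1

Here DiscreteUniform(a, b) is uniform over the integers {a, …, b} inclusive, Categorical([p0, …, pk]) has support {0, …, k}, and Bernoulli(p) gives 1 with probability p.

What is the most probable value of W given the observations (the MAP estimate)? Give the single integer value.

Enumerate traces; 32 have nonzero weight after conditioning:
  (Y=2, Z=0, W=1, X=2) weight 9/1664
  (Y=2, Z=0, W=2, X=1) weight 9/832
  (Y=2, Z=1, W=1, X=2) weight 1/156
  (Y=2, Z=1, W=2, X=1) weight 1/78
  (Y=2, Z=2, W=1, X=2) weight 3/416
  (Y=2, Z=2, W=2, X=1) weight 3/208
  (Y=2, Z=3, W=1, X=2) weight 3/832
  (Y=2, Z=3, W=2, X=1) weight 3/416
  … 24 more
Group by W:
  weight(W=1) = 113/1248
  weight(W=2) = 113/624
Total weight = 113/1248 + 113/624 = 113/416
P(W=1 | obs) = 113/1248 / 113/416 = 1/3
P(W=2 | obs) = 113/624 / 113/416 = 2/3
argmax = 2

argmax_v P(W = v | obs) = 2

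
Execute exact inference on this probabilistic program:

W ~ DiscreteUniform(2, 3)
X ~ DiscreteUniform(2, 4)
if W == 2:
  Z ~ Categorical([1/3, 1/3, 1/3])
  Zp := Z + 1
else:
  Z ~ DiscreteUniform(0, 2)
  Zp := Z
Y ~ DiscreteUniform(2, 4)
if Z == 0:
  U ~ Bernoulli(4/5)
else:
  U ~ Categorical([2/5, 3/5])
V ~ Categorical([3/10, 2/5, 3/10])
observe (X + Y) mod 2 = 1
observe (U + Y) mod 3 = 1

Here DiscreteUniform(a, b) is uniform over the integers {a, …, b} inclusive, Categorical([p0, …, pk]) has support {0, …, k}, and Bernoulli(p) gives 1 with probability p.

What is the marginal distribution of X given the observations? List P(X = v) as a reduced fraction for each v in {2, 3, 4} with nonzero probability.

P(X=2) = 2/5, P(X=3) = 1/5, P(X=4) = 2/5

Enumerate traces; 54 have nonzero weight after conditioning:
  (W=2, X=2, Z=0, Y=3, U=1, V=0) weight 1/225
  (W=2, X=2, Z=0, Y=3, U=1, V=1) weight 4/675
  (W=2, X=2, Z=0, Y=3, U=1, V=2) weight 1/225
  (W=2, X=2, Z=1, Y=3, U=1, V=0) weight 1/300
  (W=2, X=2, Z=1, Y=3, U=1, V=1) weight 1/225
  (W=2, X=2, Z=1, Y=3, U=1, V=2) weight 1/300
  (W=2, X=2, Z=2, Y=3, U=1, V=0) weight 1/300
  (W=2, X=2, Z=2, Y=3, U=1, V=1) weight 1/225
  (W=2, X=3, Z=0, Y=4, U=0, V=0) weight 1/900
  (W=2, X=4, Z=0, Y=3, U=1, V=0) weight 1/225
  … 44 more
Group by X:
  weight(X=2) = 2/27
  weight(X=3) = 1/27
  weight(X=4) = 2/27
Total weight = 2/27 + 1/27 + 2/27 = 5/27
P(X=2 | obs) = 2/27 / 5/27 = 2/5
P(X=3 | obs) = 1/27 / 5/27 = 1/5
P(X=4 | obs) = 2/27 / 5/27 = 2/5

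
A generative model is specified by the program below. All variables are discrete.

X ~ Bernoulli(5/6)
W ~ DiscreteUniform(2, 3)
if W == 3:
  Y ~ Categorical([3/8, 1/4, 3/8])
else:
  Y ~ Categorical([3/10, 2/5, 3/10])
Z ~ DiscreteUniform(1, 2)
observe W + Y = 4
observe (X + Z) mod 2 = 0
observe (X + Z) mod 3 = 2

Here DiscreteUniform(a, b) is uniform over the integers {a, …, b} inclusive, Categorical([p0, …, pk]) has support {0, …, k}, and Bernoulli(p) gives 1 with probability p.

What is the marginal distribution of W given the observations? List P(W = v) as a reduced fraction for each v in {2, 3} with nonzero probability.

P(W=2) = 6/11, P(W=3) = 5/11

Enumerate traces; 4 have nonzero weight after conditioning:
  (X=0, W=2, Y=2, Z=2) weight 1/80
  (X=0, W=3, Y=1, Z=2) weight 1/96
  (X=1, W=2, Y=2, Z=1) weight 1/16
  (X=1, W=3, Y=1, Z=1) weight 5/96
Group by W:
  weight(W=2) = 3/40
  weight(W=3) = 1/16
Total weight = 3/40 + 1/16 = 11/80
P(W=2 | obs) = 3/40 / 11/80 = 6/11
P(W=3 | obs) = 1/16 / 11/80 = 5/11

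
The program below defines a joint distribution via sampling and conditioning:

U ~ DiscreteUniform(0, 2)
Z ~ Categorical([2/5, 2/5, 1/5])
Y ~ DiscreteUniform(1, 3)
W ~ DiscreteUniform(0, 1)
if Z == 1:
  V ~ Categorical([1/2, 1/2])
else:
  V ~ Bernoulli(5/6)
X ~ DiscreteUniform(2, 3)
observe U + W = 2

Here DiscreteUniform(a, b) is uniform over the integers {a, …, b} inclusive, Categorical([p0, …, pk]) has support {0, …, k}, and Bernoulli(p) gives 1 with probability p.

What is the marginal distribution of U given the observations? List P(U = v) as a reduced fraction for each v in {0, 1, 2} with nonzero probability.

Enumerate traces; 72 have nonzero weight after conditioning:
  (U=1, Z=0, Y=1, W=1, V=0, X=2) weight 1/540
  (U=1, Z=0, Y=1, W=1, V=0, X=3) weight 1/540
  (U=1, Z=0, Y=1, W=1, V=1, X=2) weight 1/108
  (U=1, Z=0, Y=1, W=1, V=1, X=3) weight 1/108
  (U=1, Z=0, Y=2, W=1, V=0, X=2) weight 1/540
  (U=1, Z=0, Y=2, W=1, V=0, X=3) weight 1/540
  (U=1, Z=0, Y=2, W=1, V=1, X=2) weight 1/108
  (U=1, Z=0, Y=2, W=1, V=1, X=3) weight 1/108
  (U=2, Z=0, Y=1, W=0, V=0, X=2) weight 1/540
  … 63 more
Group by U:
  weight(U=1) = 1/6
  weight(U=2) = 1/6
Total weight = 1/6 + 1/6 = 1/3
P(U=1 | obs) = 1/6 / 1/3 = 1/2
P(U=2 | obs) = 1/6 / 1/3 = 1/2

P(U=1) = 1/2, P(U=2) = 1/2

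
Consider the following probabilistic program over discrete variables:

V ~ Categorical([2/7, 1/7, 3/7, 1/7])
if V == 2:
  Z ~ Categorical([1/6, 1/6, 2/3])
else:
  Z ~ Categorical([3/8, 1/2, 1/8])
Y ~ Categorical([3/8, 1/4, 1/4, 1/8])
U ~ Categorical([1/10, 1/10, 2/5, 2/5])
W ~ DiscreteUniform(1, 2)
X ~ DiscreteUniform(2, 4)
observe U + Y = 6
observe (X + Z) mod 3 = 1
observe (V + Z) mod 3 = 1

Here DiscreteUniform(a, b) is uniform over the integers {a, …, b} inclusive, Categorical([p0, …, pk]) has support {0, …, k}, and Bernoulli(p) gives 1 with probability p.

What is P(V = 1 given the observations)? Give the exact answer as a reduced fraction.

Enumerate traces; 8 have nonzero weight after conditioning:
  (V=0, Z=1, Y=3, U=3, W=1, X=3) weight 1/840
  (V=0, Z=1, Y=3, U=3, W=2, X=3) weight 1/840
  (V=1, Z=0, Y=3, U=3, W=1, X=4) weight 1/2240
  (V=1, Z=0, Y=3, U=3, W=2, X=4) weight 1/2240
  (V=2, Z=2, Y=3, U=3, W=1, X=2) weight 1/420
  (V=2, Z=2, Y=3, U=3, W=2, X=2) weight 1/420
  (V=3, Z=1, Y=3, U=3, W=1, X=3) weight 1/1680
  (V=3, Z=1, Y=3, U=3, W=2, X=3) weight 1/1680
Group by V:
  weight(V=0) = 1/420
  weight(V=1) = 1/1120
  weight(V=2) = 1/210
  weight(V=3) = 1/840
Total weight = 1/420 + 1/1120 + 1/210 + 1/840 = 31/3360
P(V=0 | obs) = 1/420 / 31/3360 = 8/31
P(V=1 | obs) = 1/1120 / 31/3360 = 3/31
P(V=2 | obs) = 1/210 / 31/3360 = 16/31
P(V=3 | obs) = 1/840 / 31/3360 = 4/31

P(V = 1 | obs) = 3/31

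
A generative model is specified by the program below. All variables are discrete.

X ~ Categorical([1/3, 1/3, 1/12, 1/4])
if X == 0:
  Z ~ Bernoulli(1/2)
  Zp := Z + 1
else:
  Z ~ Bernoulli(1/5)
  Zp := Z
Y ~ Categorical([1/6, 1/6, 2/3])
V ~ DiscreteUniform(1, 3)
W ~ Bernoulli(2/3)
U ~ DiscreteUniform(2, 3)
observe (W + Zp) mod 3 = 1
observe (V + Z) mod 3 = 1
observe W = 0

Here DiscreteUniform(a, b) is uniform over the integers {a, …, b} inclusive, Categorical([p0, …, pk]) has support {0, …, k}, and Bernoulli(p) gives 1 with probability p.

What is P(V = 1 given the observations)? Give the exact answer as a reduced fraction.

P(V = 1 | obs) = 5/9

Enumerate traces; 24 have nonzero weight after conditioning:
  (X=0, Z=0, Y=0, V=1, W=0, U=2) weight 1/648
  (X=0, Z=0, Y=0, V=1, W=0, U=3) weight 1/648
  (X=0, Z=0, Y=1, V=1, W=0, U=2) weight 1/648
  (X=0, Z=0, Y=1, V=1, W=0, U=3) weight 1/648
  (X=0, Z=0, Y=2, V=1, W=0, U=2) weight 1/162
  (X=0, Z=0, Y=2, V=1, W=0, U=3) weight 1/162
  (X=1, Z=1, Y=0, V=3, W=0, U=2) weight 1/1620
  (X=1, Z=1, Y=0, V=3, W=0, U=3) weight 1/1620
  … 16 more
Group by V:
  weight(V=1) = 1/54
  weight(V=3) = 2/135
Total weight = 1/54 + 2/135 = 1/30
P(V=1 | obs) = 1/54 / 1/30 = 5/9
P(V=3 | obs) = 2/135 / 1/30 = 4/9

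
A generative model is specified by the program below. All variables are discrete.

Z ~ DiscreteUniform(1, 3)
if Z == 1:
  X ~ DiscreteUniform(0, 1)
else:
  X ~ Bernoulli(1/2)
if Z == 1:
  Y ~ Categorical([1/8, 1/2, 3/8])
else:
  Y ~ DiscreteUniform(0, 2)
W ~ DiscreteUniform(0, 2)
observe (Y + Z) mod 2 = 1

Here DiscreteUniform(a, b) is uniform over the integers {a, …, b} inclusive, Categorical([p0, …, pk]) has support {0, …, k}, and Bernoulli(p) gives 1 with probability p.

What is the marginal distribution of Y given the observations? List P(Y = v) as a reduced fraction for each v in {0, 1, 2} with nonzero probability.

P(Y=0) = 11/36, P(Y=1) = 2/9, P(Y=2) = 17/36

Enumerate traces; 30 have nonzero weight after conditioning:
  (Z=1, X=0, Y=0, W=0) weight 1/144
  (Z=1, X=0, Y=0, W=1) weight 1/144
  (Z=1, X=0, Y=0, W=2) weight 1/144
  (Z=1, X=0, Y=2, W=0) weight 1/48
  (Z=1, X=0, Y=2, W=1) weight 1/48
  (Z=1, X=0, Y=2, W=2) weight 1/48
  (Z=1, X=1, Y=0, W=0) weight 1/144
  (Z=1, X=1, Y=0, W=1) weight 1/144
  (Z=2, X=0, Y=1, W=0) weight 1/54
  … 21 more
Group by Y:
  weight(Y=0) = 11/72
  weight(Y=1) = 1/9
  weight(Y=2) = 17/72
Total weight = 11/72 + 1/9 + 17/72 = 1/2
P(Y=0 | obs) = 11/72 / 1/2 = 11/36
P(Y=1 | obs) = 1/9 / 1/2 = 2/9
P(Y=2 | obs) = 17/72 / 1/2 = 17/36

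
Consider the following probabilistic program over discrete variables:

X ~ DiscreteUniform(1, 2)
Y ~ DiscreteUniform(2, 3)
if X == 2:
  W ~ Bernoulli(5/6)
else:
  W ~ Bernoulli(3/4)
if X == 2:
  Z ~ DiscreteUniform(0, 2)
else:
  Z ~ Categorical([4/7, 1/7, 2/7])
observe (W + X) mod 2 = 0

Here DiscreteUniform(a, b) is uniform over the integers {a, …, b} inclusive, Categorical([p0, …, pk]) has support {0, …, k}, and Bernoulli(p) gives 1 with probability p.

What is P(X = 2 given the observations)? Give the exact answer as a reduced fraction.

Enumerate traces; 12 have nonzero weight after conditioning:
  (X=1, Y=2, W=1, Z=0) weight 3/28
  (X=1, Y=2, W=1, Z=1) weight 3/112
  (X=1, Y=2, W=1, Z=2) weight 3/56
  (X=1, Y=3, W=1, Z=0) weight 3/28
  (X=1, Y=3, W=1, Z=1) weight 3/112
  (X=1, Y=3, W=1, Z=2) weight 3/56
  (X=2, Y=2, W=0, Z=0) weight 1/72
  (X=2, Y=2, W=0, Z=1) weight 1/72
  … 4 more
Group by X:
  weight(X=1) = 3/8
  weight(X=2) = 1/12
Total weight = 3/8 + 1/12 = 11/24
P(X=1 | obs) = 3/8 / 11/24 = 9/11
P(X=2 | obs) = 1/12 / 11/24 = 2/11

P(X = 2 | obs) = 2/11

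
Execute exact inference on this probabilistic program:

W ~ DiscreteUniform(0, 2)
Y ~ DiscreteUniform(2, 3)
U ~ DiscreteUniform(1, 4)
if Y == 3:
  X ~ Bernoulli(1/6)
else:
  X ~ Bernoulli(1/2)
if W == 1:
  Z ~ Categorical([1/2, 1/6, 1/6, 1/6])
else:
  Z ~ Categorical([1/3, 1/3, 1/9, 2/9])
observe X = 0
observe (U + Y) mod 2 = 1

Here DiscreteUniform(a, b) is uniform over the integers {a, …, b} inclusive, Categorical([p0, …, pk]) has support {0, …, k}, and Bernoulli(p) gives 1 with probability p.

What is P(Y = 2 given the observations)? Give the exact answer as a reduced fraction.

P(Y = 2 | obs) = 3/8

Enumerate traces; 48 have nonzero weight after conditioning:
  (W=0, Y=2, U=1, X=0, Z=0) weight 1/144
  (W=0, Y=2, U=1, X=0, Z=1) weight 1/144
  (W=0, Y=2, U=1, X=0, Z=2) weight 1/432
  (W=0, Y=2, U=1, X=0, Z=3) weight 1/216
  (W=0, Y=2, U=3, X=0, Z=0) weight 1/144
  (W=0, Y=2, U=3, X=0, Z=1) weight 1/144
  (W=0, Y=2, U=3, X=0, Z=2) weight 1/432
  (W=0, Y=2, U=3, X=0, Z=3) weight 1/216
  (W=0, Y=3, U=2, X=0, Z=0) weight 5/432
  … 39 more
Group by Y:
  weight(Y=2) = 1/8
  weight(Y=3) = 5/24
Total weight = 1/8 + 5/24 = 1/3
P(Y=2 | obs) = 1/8 / 1/3 = 3/8
P(Y=3 | obs) = 5/24 / 1/3 = 5/8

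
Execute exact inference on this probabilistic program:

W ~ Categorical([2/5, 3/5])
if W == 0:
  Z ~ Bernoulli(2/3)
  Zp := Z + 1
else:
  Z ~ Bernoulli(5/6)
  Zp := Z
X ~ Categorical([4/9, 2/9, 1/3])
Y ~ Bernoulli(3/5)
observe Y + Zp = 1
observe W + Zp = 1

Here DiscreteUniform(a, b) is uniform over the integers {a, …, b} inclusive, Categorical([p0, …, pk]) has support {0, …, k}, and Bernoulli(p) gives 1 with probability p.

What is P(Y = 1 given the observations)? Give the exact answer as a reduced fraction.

P(Y = 1 | obs) = 9/17

Enumerate traces; 6 have nonzero weight after conditioning:
  (W=0, Z=0, X=0, Y=0) weight 16/675
  (W=0, Z=0, X=1, Y=0) weight 8/675
  (W=0, Z=0, X=2, Y=0) weight 4/225
  (W=1, Z=0, X=0, Y=1) weight 2/75
  (W=1, Z=0, X=1, Y=1) weight 1/75
  (W=1, Z=0, X=2, Y=1) weight 1/50
Group by Y:
  weight(Y=0) = 4/75
  weight(Y=1) = 3/50
Total weight = 4/75 + 3/50 = 17/150
P(Y=0 | obs) = 4/75 / 17/150 = 8/17
P(Y=1 | obs) = 3/50 / 17/150 = 9/17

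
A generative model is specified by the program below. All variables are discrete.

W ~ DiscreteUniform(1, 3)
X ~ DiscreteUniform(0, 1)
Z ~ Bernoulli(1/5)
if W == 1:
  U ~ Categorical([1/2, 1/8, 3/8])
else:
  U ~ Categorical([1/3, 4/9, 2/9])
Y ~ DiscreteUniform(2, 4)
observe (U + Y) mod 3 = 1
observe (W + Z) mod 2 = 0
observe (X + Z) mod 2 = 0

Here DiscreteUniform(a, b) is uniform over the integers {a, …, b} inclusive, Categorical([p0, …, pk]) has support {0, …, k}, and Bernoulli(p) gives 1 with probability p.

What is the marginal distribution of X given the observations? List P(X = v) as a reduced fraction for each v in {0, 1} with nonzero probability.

P(X=0) = 2/3, P(X=1) = 1/3

Enumerate traces; 9 have nonzero weight after conditioning:
  (W=1, X=1, Z=1, U=0, Y=4) weight 1/180
  (W=1, X=1, Z=1, U=1, Y=3) weight 1/720
  (W=1, X=1, Z=1, U=2, Y=2) weight 1/240
  (W=2, X=0, Z=0, U=0, Y=4) weight 2/135
  (W=2, X=0, Z=0, U=1, Y=3) weight 8/405
  (W=2, X=0, Z=0, U=2, Y=2) weight 4/405
  (W=3, X=1, Z=1, U=0, Y=4) weight 1/270
  (W=3, X=1, Z=1, U=1, Y=3) weight 2/405
  … 1 more
Group by X:
  weight(X=0) = 2/45
  weight(X=1) = 1/45
Total weight = 2/45 + 1/45 = 1/15
P(X=0 | obs) = 2/45 / 1/15 = 2/3
P(X=1 | obs) = 1/45 / 1/15 = 1/3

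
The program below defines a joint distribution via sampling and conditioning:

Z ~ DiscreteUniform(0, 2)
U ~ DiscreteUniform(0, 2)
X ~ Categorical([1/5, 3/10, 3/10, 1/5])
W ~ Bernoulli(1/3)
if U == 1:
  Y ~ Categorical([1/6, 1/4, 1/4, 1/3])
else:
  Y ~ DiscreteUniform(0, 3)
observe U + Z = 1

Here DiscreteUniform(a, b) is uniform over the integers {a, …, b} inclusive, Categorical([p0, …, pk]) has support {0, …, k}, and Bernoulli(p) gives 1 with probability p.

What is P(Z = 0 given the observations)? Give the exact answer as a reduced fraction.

P(Z = 0 | obs) = 1/2

Enumerate traces; 64 have nonzero weight after conditioning:
  (Z=0, U=1, X=0, W=0, Y=0) weight 1/405
  (Z=0, U=1, X=0, W=0, Y=1) weight 1/270
  (Z=0, U=1, X=0, W=0, Y=2) weight 1/270
  (Z=0, U=1, X=0, W=0, Y=3) weight 2/405
  (Z=0, U=1, X=0, W=1, Y=0) weight 1/810
  (Z=0, U=1, X=0, W=1, Y=1) weight 1/540
  (Z=0, U=1, X=0, W=1, Y=2) weight 1/540
  (Z=0, U=1, X=0, W=1, Y=3) weight 1/405
  (Z=1, U=0, X=0, W=0, Y=0) weight 1/270
  … 55 more
Group by Z:
  weight(Z=0) = 1/9
  weight(Z=1) = 1/9
Total weight = 1/9 + 1/9 = 2/9
P(Z=0 | obs) = 1/9 / 2/9 = 1/2
P(Z=1 | obs) = 1/9 / 2/9 = 1/2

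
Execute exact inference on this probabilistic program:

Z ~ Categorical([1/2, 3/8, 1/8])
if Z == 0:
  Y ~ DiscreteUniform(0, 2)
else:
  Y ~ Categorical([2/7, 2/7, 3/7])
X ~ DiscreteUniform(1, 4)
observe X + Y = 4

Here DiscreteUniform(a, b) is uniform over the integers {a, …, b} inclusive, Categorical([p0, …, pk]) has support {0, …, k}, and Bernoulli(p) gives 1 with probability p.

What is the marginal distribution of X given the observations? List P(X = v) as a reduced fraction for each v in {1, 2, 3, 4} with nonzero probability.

P(X=2) = 8/21, P(X=3) = 13/42, P(X=4) = 13/42

Enumerate traces; 9 have nonzero weight after conditioning:
  (Z=0, Y=0, X=4) weight 1/24
  (Z=0, Y=1, X=3) weight 1/24
  (Z=0, Y=2, X=2) weight 1/24
  (Z=1, Y=0, X=4) weight 3/112
  (Z=1, Y=1, X=3) weight 3/112
  (Z=1, Y=2, X=2) weight 9/224
  (Z=2, Y=0, X=4) weight 1/112
  (Z=2, Y=1, X=3) weight 1/112
  … 1 more
Group by X:
  weight(X=2) = 2/21
  weight(X=3) = 13/168
  weight(X=4) = 13/168
Total weight = 2/21 + 13/168 + 13/168 = 1/4
P(X=2 | obs) = 2/21 / 1/4 = 8/21
P(X=3 | obs) = 13/168 / 1/4 = 13/42
P(X=4 | obs) = 13/168 / 1/4 = 13/42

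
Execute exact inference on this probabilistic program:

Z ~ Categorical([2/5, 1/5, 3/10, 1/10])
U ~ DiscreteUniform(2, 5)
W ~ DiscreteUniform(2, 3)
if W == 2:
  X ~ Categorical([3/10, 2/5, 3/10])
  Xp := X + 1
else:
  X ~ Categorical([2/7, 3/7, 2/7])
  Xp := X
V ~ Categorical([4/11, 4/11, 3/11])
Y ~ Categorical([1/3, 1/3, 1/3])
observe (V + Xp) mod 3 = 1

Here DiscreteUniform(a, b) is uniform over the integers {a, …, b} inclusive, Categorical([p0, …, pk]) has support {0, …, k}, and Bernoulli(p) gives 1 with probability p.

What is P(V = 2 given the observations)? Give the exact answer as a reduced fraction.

Enumerate traces; 288 have nonzero weight after conditioning:
  (Z=0, U=2, W=2, X=0, V=0, Y=0) weight 1/550
  (Z=0, U=2, W=2, X=0, V=0, Y=1) weight 1/550
  (Z=0, U=2, W=2, X=0, V=0, Y=2) weight 1/550
  (Z=0, U=2, W=2, X=1, V=2, Y=0) weight 1/550
  (Z=0, U=2, W=2, X=1, V=2, Y=1) weight 1/550
  (Z=0, U=2, W=2, X=1, V=2, Y=2) weight 1/550
  (Z=0, U=2, W=2, X=2, V=1, Y=0) weight 1/550
  (Z=0, U=2, W=2, X=2, V=1, Y=1) weight 1/550
  … 280 more
Group by V:
  weight(V=0) = 51/385
  weight(V=1) = 41/385
  weight(V=2) = 36/385
Total weight = 51/385 + 41/385 + 36/385 = 128/385
P(V=0 | obs) = 51/385 / 128/385 = 51/128
P(V=1 | obs) = 41/385 / 128/385 = 41/128
P(V=2 | obs) = 36/385 / 128/385 = 9/32

P(V = 2 | obs) = 9/32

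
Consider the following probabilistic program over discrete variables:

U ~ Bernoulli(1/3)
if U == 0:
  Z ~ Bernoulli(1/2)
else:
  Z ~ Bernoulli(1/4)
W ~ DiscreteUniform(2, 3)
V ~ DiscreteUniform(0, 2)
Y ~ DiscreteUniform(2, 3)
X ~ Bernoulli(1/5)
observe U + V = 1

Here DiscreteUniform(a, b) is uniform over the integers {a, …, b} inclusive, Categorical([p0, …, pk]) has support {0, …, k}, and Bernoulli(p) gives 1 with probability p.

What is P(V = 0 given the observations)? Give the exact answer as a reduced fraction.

P(V = 0 | obs) = 1/3

Enumerate traces; 32 have nonzero weight after conditioning:
  (U=0, Z=0, W=2, V=1, Y=2, X=0) weight 1/45
  (U=0, Z=0, W=2, V=1, Y=2, X=1) weight 1/180
  (U=0, Z=0, W=2, V=1, Y=3, X=0) weight 1/45
  (U=0, Z=0, W=2, V=1, Y=3, X=1) weight 1/180
  (U=0, Z=0, W=3, V=1, Y=2, X=0) weight 1/45
  (U=0, Z=0, W=3, V=1, Y=2, X=1) weight 1/180
  (U=0, Z=0, W=3, V=1, Y=3, X=0) weight 1/45
  (U=0, Z=0, W=3, V=1, Y=3, X=1) weight 1/180
  (U=1, Z=0, W=2, V=0, Y=2, X=0) weight 1/60
  … 23 more
Group by V:
  weight(V=0) = 1/9
  weight(V=1) = 2/9
Total weight = 1/9 + 2/9 = 1/3
P(V=0 | obs) = 1/9 / 1/3 = 1/3
P(V=1 | obs) = 2/9 / 1/3 = 2/3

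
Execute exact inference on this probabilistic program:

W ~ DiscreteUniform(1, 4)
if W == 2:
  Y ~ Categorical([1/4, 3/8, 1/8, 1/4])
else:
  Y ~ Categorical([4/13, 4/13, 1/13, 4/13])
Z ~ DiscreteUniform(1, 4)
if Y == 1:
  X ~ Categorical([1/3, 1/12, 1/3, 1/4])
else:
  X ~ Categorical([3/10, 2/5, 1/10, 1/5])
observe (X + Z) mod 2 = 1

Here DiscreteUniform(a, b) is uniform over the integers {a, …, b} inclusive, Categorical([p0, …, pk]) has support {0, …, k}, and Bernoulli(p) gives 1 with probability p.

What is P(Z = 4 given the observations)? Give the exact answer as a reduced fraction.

Enumerate traces; 128 have nonzero weight after conditioning:
  (W=1, Y=0, Z=1, X=0) weight 3/520
  (W=1, Y=0, Z=1, X=2) weight 1/520
  (W=1, Y=0, Z=2, X=1) weight 1/130
  (W=1, Y=0, Z=2, X=3) weight 1/260
  (W=1, Y=0, Z=3, X=0) weight 3/520
  (W=1, Y=0, Z=3, X=2) weight 1/520
  (W=1, Y=0, Z=4, X=1) weight 1/130
  (W=1, Y=0, Z=4, X=3) weight 1/260
  … 120 more
Group by Z:
  weight(Z=1) = 253/2080
  weight(Z=2) = 267/2080
  weight(Z=3) = 253/2080
  weight(Z=4) = 267/2080
Total weight = 253/2080 + 267/2080 + 253/2080 + 267/2080 = 1/2
P(Z=1 | obs) = 253/2080 / 1/2 = 253/1040
P(Z=2 | obs) = 267/2080 / 1/2 = 267/1040
P(Z=3 | obs) = 253/2080 / 1/2 = 253/1040
P(Z=4 | obs) = 267/2080 / 1/2 = 267/1040

P(Z = 4 | obs) = 267/1040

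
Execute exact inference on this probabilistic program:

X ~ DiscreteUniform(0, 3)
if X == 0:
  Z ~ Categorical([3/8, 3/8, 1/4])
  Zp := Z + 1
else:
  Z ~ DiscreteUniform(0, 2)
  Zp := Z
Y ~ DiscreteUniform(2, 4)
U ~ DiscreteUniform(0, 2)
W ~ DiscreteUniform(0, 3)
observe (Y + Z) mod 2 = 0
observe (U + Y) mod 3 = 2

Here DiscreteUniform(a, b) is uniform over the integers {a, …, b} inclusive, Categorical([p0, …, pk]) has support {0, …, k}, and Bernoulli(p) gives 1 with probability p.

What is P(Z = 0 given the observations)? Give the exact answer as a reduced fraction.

P(Z = 0 | obs) = 22/53

Enumerate traces; 80 have nonzero weight after conditioning:
  (X=0, Z=0, Y=2, U=0, W=0) weight 1/384
  (X=0, Z=0, Y=2, U=0, W=1) weight 1/384
  (X=0, Z=0, Y=2, U=0, W=2) weight 1/384
  (X=0, Z=0, Y=2, U=0, W=3) weight 1/384
  (X=0, Z=0, Y=4, U=1, W=0) weight 1/384
  (X=0, Z=0, Y=4, U=1, W=1) weight 1/384
  (X=0, Z=0, Y=4, U=1, W=2) weight 1/384
  (X=0, Z=0, Y=4, U=1, W=3) weight 1/384
  (X=0, Z=1, Y=3, U=2, W=0) weight 1/384
  (X=0, Z=2, Y=2, U=0, W=0) weight 1/576
  … 70 more
Group by Z:
  weight(Z=0) = 11/144
  weight(Z=1) = 11/288
  weight(Z=2) = 5/72
Total weight = 11/144 + 11/288 + 5/72 = 53/288
P(Z=0 | obs) = 11/144 / 53/288 = 22/53
P(Z=1 | obs) = 11/288 / 53/288 = 11/53
P(Z=2 | obs) = 5/72 / 53/288 = 20/53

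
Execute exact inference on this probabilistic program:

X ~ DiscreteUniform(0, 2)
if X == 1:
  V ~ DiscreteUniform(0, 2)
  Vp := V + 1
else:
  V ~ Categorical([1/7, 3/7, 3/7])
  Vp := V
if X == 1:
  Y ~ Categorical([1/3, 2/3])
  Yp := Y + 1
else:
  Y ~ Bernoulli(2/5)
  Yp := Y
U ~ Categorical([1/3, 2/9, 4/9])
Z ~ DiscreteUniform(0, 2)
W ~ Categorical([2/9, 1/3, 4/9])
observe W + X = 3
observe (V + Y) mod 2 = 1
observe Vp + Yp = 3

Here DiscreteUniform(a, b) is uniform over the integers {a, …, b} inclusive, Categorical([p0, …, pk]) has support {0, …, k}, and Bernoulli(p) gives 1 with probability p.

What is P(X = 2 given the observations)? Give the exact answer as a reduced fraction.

P(X = 2 | obs) = 27/97

Enumerate traces; 27 have nonzero weight after conditioning:
  (X=1, V=0, Y=1, U=0, Z=0, W=2) weight 8/2187
  (X=1, V=0, Y=1, U=0, Z=1, W=2) weight 8/2187
  (X=1, V=0, Y=1, U=0, Z=2, W=2) weight 8/2187
  (X=1, V=0, Y=1, U=1, Z=0, W=2) weight 16/6561
  (X=1, V=0, Y=1, U=1, Z=1, W=2) weight 16/6561
  (X=1, V=0, Y=1, U=1, Z=2, W=2) weight 16/6561
  (X=1, V=0, Y=1, U=2, Z=0, W=2) weight 32/6561
  (X=1, V=0, Y=1, U=2, Z=1, W=2) weight 32/6561
  (X=2, V=2, Y=1, U=0, Z=0, W=1) weight 2/945
  … 18 more
Group by X:
  weight(X=1) = 4/81
  weight(X=2) = 2/105
Total weight = 4/81 + 2/105 = 194/2835
P(X=1 | obs) = 4/81 / 194/2835 = 70/97
P(X=2 | obs) = 2/105 / 194/2835 = 27/97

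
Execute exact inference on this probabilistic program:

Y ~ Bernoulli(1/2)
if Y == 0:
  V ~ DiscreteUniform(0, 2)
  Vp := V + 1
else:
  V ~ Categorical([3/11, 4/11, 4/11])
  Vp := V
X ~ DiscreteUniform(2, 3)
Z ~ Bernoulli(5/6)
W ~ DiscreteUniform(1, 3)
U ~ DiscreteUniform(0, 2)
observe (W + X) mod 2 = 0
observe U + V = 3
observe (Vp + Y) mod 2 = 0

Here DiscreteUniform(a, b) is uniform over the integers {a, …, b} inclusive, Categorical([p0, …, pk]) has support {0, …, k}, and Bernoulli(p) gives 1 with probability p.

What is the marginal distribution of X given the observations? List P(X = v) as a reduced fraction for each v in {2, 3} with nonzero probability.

Enumerate traces; 12 have nonzero weight after conditioning:
  (Y=0, V=1, X=2, Z=0, W=2, U=2) weight 1/648
  (Y=0, V=1, X=2, Z=1, W=2, U=2) weight 5/648
  (Y=0, V=1, X=3, Z=0, W=1, U=2) weight 1/648
  (Y=0, V=1, X=3, Z=0, W=3, U=2) weight 1/648
  (Y=0, V=1, X=3, Z=1, W=1, U=2) weight 5/648
  (Y=0, V=1, X=3, Z=1, W=3, U=2) weight 5/648
  (Y=1, V=1, X=2, Z=0, W=2, U=2) weight 1/594
  (Y=1, V=1, X=2, Z=1, W=2, U=2) weight 5/594
  … 4 more
Group by X:
  weight(X=2) = 23/1188
  weight(X=3) = 23/594
Total weight = 23/1188 + 23/594 = 23/396
P(X=2 | obs) = 23/1188 / 23/396 = 1/3
P(X=3 | obs) = 23/594 / 23/396 = 2/3

P(X=2) = 1/3, P(X=3) = 2/3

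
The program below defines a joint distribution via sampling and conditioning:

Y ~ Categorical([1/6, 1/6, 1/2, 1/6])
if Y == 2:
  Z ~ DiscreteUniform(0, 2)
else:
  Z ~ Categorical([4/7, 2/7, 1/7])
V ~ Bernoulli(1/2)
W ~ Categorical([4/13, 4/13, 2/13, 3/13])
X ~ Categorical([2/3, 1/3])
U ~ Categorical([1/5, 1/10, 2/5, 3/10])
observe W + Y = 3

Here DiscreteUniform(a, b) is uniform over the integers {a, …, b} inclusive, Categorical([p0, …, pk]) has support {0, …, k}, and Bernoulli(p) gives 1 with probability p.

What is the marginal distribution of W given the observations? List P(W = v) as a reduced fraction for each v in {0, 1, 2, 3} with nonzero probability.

P(W=0) = 4/21, P(W=1) = 4/7, P(W=2) = 2/21, P(W=3) = 1/7

Enumerate traces; 192 have nonzero weight after conditioning:
  (Y=0, Z=0, V=0, W=3, X=0, U=0) weight 2/1365
  (Y=0, Z=0, V=0, W=3, X=0, U=1) weight 1/1365
  (Y=0, Z=0, V=0, W=3, X=0, U=2) weight 4/1365
  (Y=0, Z=0, V=0, W=3, X=0, U=3) weight 1/455
  (Y=0, Z=0, V=0, W=3, X=1, U=0) weight 1/1365
  (Y=0, Z=0, V=0, W=3, X=1, U=1) weight 1/2730
  (Y=0, Z=0, V=0, W=3, X=1, U=2) weight 2/1365
  (Y=0, Z=0, V=0, W=3, X=1, U=3) weight 1/910
  (Y=1, Z=0, V=0, W=2, X=0, U=0) weight 4/4095
  (Y=2, Z=0, V=0, W=1, X=0, U=0) weight 2/585
  … 182 more
Group by W:
  weight(W=0) = 2/39
  weight(W=1) = 2/13
  weight(W=2) = 1/39
  weight(W=3) = 1/26
Total weight = 2/39 + 2/13 + 1/39 + 1/26 = 7/26
P(W=0 | obs) = 2/39 / 7/26 = 4/21
P(W=1 | obs) = 2/13 / 7/26 = 4/7
P(W=2 | obs) = 1/39 / 7/26 = 2/21
P(W=3 | obs) = 1/26 / 7/26 = 1/7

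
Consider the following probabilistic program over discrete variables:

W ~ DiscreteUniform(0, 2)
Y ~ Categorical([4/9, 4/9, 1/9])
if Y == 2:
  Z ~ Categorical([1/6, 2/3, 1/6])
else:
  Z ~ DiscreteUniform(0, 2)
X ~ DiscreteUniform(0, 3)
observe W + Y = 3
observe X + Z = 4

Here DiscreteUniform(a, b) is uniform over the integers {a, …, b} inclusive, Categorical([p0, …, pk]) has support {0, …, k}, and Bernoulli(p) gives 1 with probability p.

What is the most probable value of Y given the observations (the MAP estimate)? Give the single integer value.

argmax_v P(Y = v | obs) = 1

Enumerate traces; 4 have nonzero weight after conditioning:
  (W=1, Y=2, Z=1, X=3) weight 1/162
  (W=1, Y=2, Z=2, X=2) weight 1/648
  (W=2, Y=1, Z=1, X=3) weight 1/81
  (W=2, Y=1, Z=2, X=2) weight 1/81
Group by Y:
  weight(Y=1) = 2/81
  weight(Y=2) = 5/648
Total weight = 2/81 + 5/648 = 7/216
P(Y=1 | obs) = 2/81 / 7/216 = 16/21
P(Y=2 | obs) = 5/648 / 7/216 = 5/21
argmax = 1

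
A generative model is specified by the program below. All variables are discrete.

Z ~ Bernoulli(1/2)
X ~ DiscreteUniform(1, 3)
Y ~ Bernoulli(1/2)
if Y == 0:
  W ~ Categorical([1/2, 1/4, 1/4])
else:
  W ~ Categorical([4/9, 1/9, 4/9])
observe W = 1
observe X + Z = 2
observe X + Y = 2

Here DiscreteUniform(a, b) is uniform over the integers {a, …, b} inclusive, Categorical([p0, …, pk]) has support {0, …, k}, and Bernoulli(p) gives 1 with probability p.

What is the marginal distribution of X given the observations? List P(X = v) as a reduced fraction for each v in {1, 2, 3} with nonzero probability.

Enumerate traces; 2 have nonzero weight after conditioning:
  (Z=0, X=2, Y=0, W=1) weight 1/48
  (Z=1, X=1, Y=1, W=1) weight 1/108
Group by X:
  weight(X=1) = 1/108
  weight(X=2) = 1/48
Total weight = 1/108 + 1/48 = 13/432
P(X=1 | obs) = 1/108 / 13/432 = 4/13
P(X=2 | obs) = 1/48 / 13/432 = 9/13

P(X=1) = 4/13, P(X=2) = 9/13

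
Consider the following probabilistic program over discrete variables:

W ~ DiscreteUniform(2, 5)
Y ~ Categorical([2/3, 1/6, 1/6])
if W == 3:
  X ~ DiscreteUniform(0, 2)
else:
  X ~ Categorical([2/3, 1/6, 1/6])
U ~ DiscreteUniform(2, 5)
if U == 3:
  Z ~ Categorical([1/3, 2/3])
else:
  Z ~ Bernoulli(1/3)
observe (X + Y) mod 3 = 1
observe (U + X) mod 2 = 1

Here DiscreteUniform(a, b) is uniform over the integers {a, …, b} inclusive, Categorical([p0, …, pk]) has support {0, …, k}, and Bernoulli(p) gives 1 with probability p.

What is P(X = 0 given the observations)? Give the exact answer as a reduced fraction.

P(X = 0 | obs) = 14/39

Enumerate traces; 48 have nonzero weight after conditioning:
  (W=2, Y=0, X=1, U=2, Z=0) weight 1/216
  (W=2, Y=0, X=1, U=2, Z=1) weight 1/432
  (W=2, Y=0, X=1, U=4, Z=0) weight 1/216
  (W=2, Y=0, X=1, U=4, Z=1) weight 1/432
  (W=2, Y=1, X=0, U=3, Z=0) weight 1/432
  (W=2, Y=1, X=0, U=3, Z=1) weight 1/216
  (W=2, Y=1, X=0, U=5, Z=0) weight 1/216
  (W=2, Y=1, X=0, U=5, Z=1) weight 1/432
  (W=2, Y=2, X=2, U=3, Z=0) weight 1/1728
  … 39 more
Group by X:
  weight(X=0) = 7/144
  weight(X=1) = 5/72
  weight(X=2) = 5/288
Total weight = 7/144 + 5/72 + 5/288 = 13/96
P(X=0 | obs) = 7/144 / 13/96 = 14/39
P(X=1 | obs) = 5/72 / 13/96 = 20/39
P(X=2 | obs) = 5/288 / 13/96 = 5/39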